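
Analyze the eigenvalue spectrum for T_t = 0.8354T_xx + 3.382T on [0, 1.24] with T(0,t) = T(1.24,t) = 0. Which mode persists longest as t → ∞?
Eigenvalues: λₙ = 0.8354n²π²/1.24² - 3.382.
First three modes:
  n=1: λ₁ = 0.8354π²/1.24² - 3.382 ≈ 1.98
  n=2: λ₂ = 3.3416π²/1.24² - 3.382 ≈ 18.067
  n=3: λ₃ = 7.5186π²/1.24² - 3.382 ≈ 44.879
Since 0.8354π²/1.24² ≈ 5.362 > 3.382, all λₙ > 0.
The n=1 mode decays slowest → dominates as t → ∞.
Asymptotic: T ~ c₁ sin(πx/1.24) e^{-λ₁t} with decay rate λ₁ ≈ 1.98.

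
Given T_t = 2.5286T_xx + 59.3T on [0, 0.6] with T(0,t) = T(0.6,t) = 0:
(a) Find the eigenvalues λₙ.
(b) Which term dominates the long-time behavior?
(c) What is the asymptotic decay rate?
Eigenvalues: λₙ = 2.5286n²π²/0.6² - 59.3.
First three modes:
  n=1: λ₁ = 2.5286π²/0.6² - 59.3 ≈ 10.023
  n=2: λ₂ = 10.1144π²/0.6² - 59.3 ≈ 217.992
  n=3: λ₃ = 22.7574π²/0.6² - 59.3 ≈ 564.607
Since 2.5286π²/0.6² ≈ 69.323 > 59.3, all λₙ > 0.
The n=1 mode decays slowest → dominates as t → ∞.
Asymptotic: T ~ c₁ sin(πx/0.6) e^{-λ₁t} with decay rate λ₁ ≈ 10.023.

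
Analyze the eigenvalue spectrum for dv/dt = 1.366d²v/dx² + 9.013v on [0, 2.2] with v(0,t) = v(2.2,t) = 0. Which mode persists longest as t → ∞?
Eigenvalues: λₙ = 1.366n²π²/2.2² - 9.013.
First three modes:
  n=1: λ₁ = 1.366π²/2.2² - 9.013 ≈ -6.227
  n=2: λ₂ = 5.464π²/2.2² - 9.013 ≈ 2.129
  n=3: λ₃ = 12.294π²/2.2² - 9.013 ≈ 16.057
Since 1.366π²/2.2² ≈ 2.786 < 9.013, λ₁ < 0.
The n=1 mode grows fastest (−λₙ is largest for n=1) → dominates.
Asymptotic: v ~ c₁ sin(πx/2.2) e^{6.227t} (exponential growth at rate −λ₁ ≈ 6.227).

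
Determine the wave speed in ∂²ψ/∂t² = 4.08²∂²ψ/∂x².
Speed = 4.08. Information travels along characteristics x = x₀ ± 4.08t.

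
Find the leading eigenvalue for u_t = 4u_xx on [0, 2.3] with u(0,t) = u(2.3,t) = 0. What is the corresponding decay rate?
Eigenvalues: λₙ = 4n²π²/2.3².
First three modes:
  n=1: λ₁ = 4π²/2.3² ≈ 7.463
  n=2: λ₂ = 16π²/2.3² ≈ 29.851 (4× faster decay)
  n=3: λ₃ = 36π²/2.3² ≈ 67.166 (9× faster decay)
As t → ∞, higher modes decay exponentially faster. The n=1 mode dominates: u ~ c₁ sin(πx/2.3) e^{-λ₁t}.
Decay rate: λ₁ = 4π²/2.3² ≈ 7.463.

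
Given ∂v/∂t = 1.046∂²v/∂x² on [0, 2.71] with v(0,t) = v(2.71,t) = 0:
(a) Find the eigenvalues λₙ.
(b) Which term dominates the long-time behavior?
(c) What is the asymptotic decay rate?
Eigenvalues: λₙ = 1.046n²π²/2.71².
First three modes:
  n=1: λ₁ = 1.046π²/2.71² ≈ 1.406
  n=2: λ₂ = 4.184π²/2.71² ≈ 5.623 (4× faster decay)
  n=3: λ₃ = 9.414π²/2.71² ≈ 12.651 (9× faster decay)
As t → ∞, higher modes decay exponentially faster. The n=1 mode dominates: v ~ c₁ sin(πx/2.71) e^{-λ₁t}.
Decay rate: λ₁ = 1.046π²/2.71² ≈ 1.406.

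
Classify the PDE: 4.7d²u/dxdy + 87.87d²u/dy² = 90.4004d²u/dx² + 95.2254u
Rewriting in standard form: -90.4004d²u/dx² + 4.7d²u/dxdy + 87.87d²u/dy² - 95.2254u = 0. A = -90.4004, B = 4.7, C = 87.87. Discriminant B² - 4AC = 31796.022592. Since 31796.022592 > 0, hyperbolic.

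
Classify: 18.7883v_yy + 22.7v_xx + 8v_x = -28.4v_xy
Rewriting in standard form: 22.7v_xx + 28.4v_xy + 18.7883v_yy + 8v_x = 0. Elliptic (discriminant = -899.41764).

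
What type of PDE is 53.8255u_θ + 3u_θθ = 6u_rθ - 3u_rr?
Rewriting in standard form: 3u_rr - 6u_rθ + 3u_θθ + 53.8255u_θ = 0. With A = 3, B = -6, C = 3, the discriminant is 0. This is a parabolic PDE.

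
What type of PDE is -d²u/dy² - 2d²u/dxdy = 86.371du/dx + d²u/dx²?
Rewriting in standard form: -d²u/dx² - 2d²u/dxdy - d²u/dy² - 86.371du/dx = 0. With A = -1, B = -2, C = -1, the discriminant is 0. This is a parabolic PDE.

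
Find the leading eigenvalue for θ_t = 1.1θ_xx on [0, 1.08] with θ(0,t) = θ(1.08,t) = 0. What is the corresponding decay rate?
Eigenvalues: λₙ = 1.1n²π²/1.08².
First three modes:
  n=1: λ₁ = 1.1π²/1.08² ≈ 9.308
  n=2: λ₂ = 4.4π²/1.08² ≈ 37.231 (4× faster decay)
  n=3: λ₃ = 9.9π²/1.08² ≈ 83.77 (9× faster decay)
As t → ∞, higher modes decay exponentially faster. The n=1 mode dominates: θ ~ c₁ sin(πx/1.08) e^{-λ₁t}.
Decay rate: λ₁ = 1.1π²/1.08² ≈ 9.308.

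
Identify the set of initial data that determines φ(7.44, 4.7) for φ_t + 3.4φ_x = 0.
A single point: x = -8.54. The characteristic through (7.44, 4.7) is x - 3.4t = const, so x = 7.44 - 3.4·4.7 = -8.54.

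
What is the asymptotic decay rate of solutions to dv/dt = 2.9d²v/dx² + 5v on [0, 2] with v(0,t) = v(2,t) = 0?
Eigenvalues: λₙ = 2.9n²π²/2² - 5.
First three modes:
  n=1: λ₁ = 2.9π²/2² - 5 ≈ 2.155
  n=2: λ₂ = 11.6π²/2² - 5 ≈ 23.622
  n=3: λ₃ = 26.1π²/2² - 5 ≈ 59.399
Since 2.9π²/2² ≈ 7.155 > 5, all λₙ > 0.
The n=1 mode decays slowest → dominates as t → ∞.
Asymptotic: v ~ c₁ sin(πx/2) e^{-λ₁t} with decay rate λ₁ ≈ 2.155.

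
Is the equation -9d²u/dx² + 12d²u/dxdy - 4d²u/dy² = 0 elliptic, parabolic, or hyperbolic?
Computing B² - 4AC with A = -9, B = 12, C = -4: discriminant = 0 (zero). Answer: parabolic.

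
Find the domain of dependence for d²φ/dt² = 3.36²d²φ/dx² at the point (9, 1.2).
Domain of dependence: [4.968, 13.032]. Signals travel at speed 3.36, so data within |x - 9| ≤ 3.36·1.2 = 4.032 can reach the point.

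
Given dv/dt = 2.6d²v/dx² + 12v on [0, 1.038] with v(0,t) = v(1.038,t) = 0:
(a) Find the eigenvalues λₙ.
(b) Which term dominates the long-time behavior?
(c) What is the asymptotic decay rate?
Eigenvalues: λₙ = 2.6n²π²/1.038² - 12.
First three modes:
  n=1: λ₁ = 2.6π²/1.038² - 12 ≈ 11.817
  n=2: λ₂ = 10.4π²/1.038² - 12 ≈ 83.266
  n=3: λ₃ = 23.4π²/1.038² - 12 ≈ 202.349
Since 2.6π²/1.038² ≈ 23.817 > 12, all λₙ > 0.
The n=1 mode decays slowest → dominates as t → ∞.
Asymptotic: v ~ c₁ sin(πx/1.038) e^{-λ₁t} with decay rate λ₁ ≈ 11.817.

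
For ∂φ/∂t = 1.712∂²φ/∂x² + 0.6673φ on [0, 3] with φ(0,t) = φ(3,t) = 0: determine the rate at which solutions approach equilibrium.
Eigenvalues: λₙ = 1.712n²π²/3² - 0.6673.
First three modes:
  n=1: λ₁ = 1.712π²/3² - 0.6673 ≈ 1.21
  n=2: λ₂ = 6.848π²/3² - 0.6673 ≈ 6.842
  n=3: λ₃ = 15.408π²/3² - 0.6673 ≈ 16.229
Since 1.712π²/3² ≈ 1.877 > 0.6673, all λₙ > 0.
The n=1 mode decays slowest → dominates as t → ∞.
Asymptotic: φ ~ c₁ sin(πx/3) e^{-λ₁t} with decay rate λ₁ ≈ 1.21.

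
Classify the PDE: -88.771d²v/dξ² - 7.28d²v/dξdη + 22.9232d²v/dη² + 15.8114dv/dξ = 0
A = -88.771, B = -7.28, C = 22.9232. Discriminant B² - 4AC = 8192.6599488. Since 8192.6599488 > 0, hyperbolic.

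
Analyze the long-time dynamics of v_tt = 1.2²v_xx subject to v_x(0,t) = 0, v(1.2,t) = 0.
Long-time behavior: v oscillates (no decay). Energy is conserved; the solution oscillates indefinitely as standing waves.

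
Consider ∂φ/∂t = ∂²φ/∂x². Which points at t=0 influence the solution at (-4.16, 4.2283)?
The entire real line. The heat equation has infinite propagation speed: any initial disturbance instantly affects all points (though exponentially small far away).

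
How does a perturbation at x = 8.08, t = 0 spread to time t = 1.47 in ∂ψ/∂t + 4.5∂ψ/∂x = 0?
At x = 14.695. The characteristic carries data from (8.08, 0) to (14.695, 1.47).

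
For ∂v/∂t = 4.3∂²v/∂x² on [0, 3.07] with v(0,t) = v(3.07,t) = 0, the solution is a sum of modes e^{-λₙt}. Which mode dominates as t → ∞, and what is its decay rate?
Eigenvalues: λₙ = 4.3n²π²/3.07².
First three modes:
  n=1: λ₁ = 4.3π²/3.07² ≈ 4.503
  n=2: λ₂ = 17.2π²/3.07² ≈ 18.012 (4× faster decay)
  n=3: λ₃ = 38.7π²/3.07² ≈ 40.526 (9× faster decay)
As t → ∞, higher modes decay exponentially faster. The n=1 mode dominates: v ~ c₁ sin(πx/3.07) e^{-λ₁t}.
Decay rate: λ₁ = 4.3π²/3.07² ≈ 4.503.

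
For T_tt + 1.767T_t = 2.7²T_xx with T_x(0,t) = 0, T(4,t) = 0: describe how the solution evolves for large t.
T → 0. Damping (γ=1.767) dissipates energy; oscillations decay exponentially.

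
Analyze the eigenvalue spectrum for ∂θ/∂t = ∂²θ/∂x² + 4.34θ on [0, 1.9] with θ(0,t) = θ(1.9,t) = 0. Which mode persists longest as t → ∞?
Eigenvalues: λₙ = n²π²/1.9² - 4.34.
First three modes:
  n=1: λ₁ = π²/1.9² - 4.34 ≈ -1.606
  n=2: λ₂ = 4π²/1.9² - 4.34 ≈ 6.596
  n=3: λ₃ = 9π²/1.9² - 4.34 ≈ 20.266
Since π²/1.9² ≈ 2.734 < 4.34, λ₁ < 0.
The n=1 mode grows fastest (−λₙ is largest for n=1) → dominates.
Asymptotic: θ ~ c₁ sin(πx/1.9) e^{1.606t} (exponential growth at rate −λ₁ ≈ 1.606).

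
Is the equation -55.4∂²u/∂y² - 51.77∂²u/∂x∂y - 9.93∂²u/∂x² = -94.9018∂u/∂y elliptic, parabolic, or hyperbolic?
Rewriting in standard form: -9.93∂²u/∂x² - 51.77∂²u/∂x∂y - 55.4∂²u/∂y² + 94.9018∂u/∂y = 0. Computing B² - 4AC with A = -9.93, B = -51.77, C = -55.4: discriminant = 479.6449 (positive). Answer: hyperbolic.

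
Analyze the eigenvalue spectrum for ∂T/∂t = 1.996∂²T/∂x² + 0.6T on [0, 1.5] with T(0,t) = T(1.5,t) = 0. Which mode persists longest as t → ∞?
Eigenvalues: λₙ = 1.996n²π²/1.5² - 0.6.
First three modes:
  n=1: λ₁ = 1.996π²/1.5² - 0.6 ≈ 8.155
  n=2: λ₂ = 7.984π²/1.5² - 0.6 ≈ 34.422
  n=3: λ₃ = 17.964π²/1.5² - 0.6 ≈ 78.199
Since 1.996π²/1.5² ≈ 8.755 > 0.6, all λₙ > 0.
The n=1 mode decays slowest → dominates as t → ∞.
Asymptotic: T ~ c₁ sin(πx/1.5) e^{-λ₁t} with decay rate λ₁ ≈ 8.155.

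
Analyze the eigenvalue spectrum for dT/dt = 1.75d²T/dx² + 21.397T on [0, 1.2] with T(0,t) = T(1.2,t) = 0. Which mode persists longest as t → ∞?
Eigenvalues: λₙ = 1.75n²π²/1.2² - 21.397.
First three modes:
  n=1: λ₁ = 1.75π²/1.2² - 21.397 ≈ -9.403
  n=2: λ₂ = 7π²/1.2² - 21.397 ≈ 26.58
  n=3: λ₃ = 15.75π²/1.2² - 21.397 ≈ 86.552
Since 1.75π²/1.2² ≈ 11.994 < 21.397, λ₁ < 0.
The n=1 mode grows fastest (−λₙ is largest for n=1) → dominates.
Asymptotic: T ~ c₁ sin(πx/1.2) e^{9.403t} (exponential growth at rate −λ₁ ≈ 9.403).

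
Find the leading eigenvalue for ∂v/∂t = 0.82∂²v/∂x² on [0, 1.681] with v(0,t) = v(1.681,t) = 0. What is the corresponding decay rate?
Eigenvalues: λₙ = 0.82n²π²/1.681².
First three modes:
  n=1: λ₁ = 0.82π²/1.681² ≈ 2.864
  n=2: λ₂ = 3.28π²/1.681² ≈ 11.456 (4× faster decay)
  n=3: λ₃ = 7.38π²/1.681² ≈ 25.776 (9× faster decay)
As t → ∞, higher modes decay exponentially faster. The n=1 mode dominates: v ~ c₁ sin(πx/1.681) e^{-λ₁t}.
Decay rate: λ₁ = 0.82π²/1.681² ≈ 2.864.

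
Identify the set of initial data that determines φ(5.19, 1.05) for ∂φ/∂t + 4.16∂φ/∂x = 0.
A single point: x = 0.822. The characteristic through (5.19, 1.05) is x - 4.16t = const, so x = 5.19 - 4.16·1.05 = 0.822.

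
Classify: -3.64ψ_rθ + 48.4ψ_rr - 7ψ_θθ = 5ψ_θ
Rewriting in standard form: 48.4ψ_rr - 3.64ψ_rθ - 7ψ_θθ - 5ψ_θ = 0. Hyperbolic (discriminant = 1368.4496).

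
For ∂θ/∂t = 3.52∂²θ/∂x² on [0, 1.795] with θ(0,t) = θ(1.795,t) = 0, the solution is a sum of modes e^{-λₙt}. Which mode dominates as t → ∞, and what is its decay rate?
Eigenvalues: λₙ = 3.52n²π²/1.795².
First three modes:
  n=1: λ₁ = 3.52π²/1.795² ≈ 10.782
  n=2: λ₂ = 14.08π²/1.795² ≈ 43.129 (4× faster decay)
  n=3: λ₃ = 31.68π²/1.795² ≈ 97.041 (9× faster decay)
As t → ∞, higher modes decay exponentially faster. The n=1 mode dominates: θ ~ c₁ sin(πx/1.795) e^{-λ₁t}.
Decay rate: λ₁ = 3.52π²/1.795² ≈ 10.782.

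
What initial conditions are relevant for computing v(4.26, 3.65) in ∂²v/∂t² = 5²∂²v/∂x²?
Domain of dependence: [-13.99, 22.51]. Signals travel at speed 5, so data within |x - 4.26| ≤ 5·3.65 = 18.25 can reach the point.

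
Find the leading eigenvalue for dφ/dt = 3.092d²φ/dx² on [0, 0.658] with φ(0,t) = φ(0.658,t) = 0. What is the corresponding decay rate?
Eigenvalues: λₙ = 3.092n²π²/0.658².
First three modes:
  n=1: λ₁ = 3.092π²/0.658² ≈ 70.483
  n=2: λ₂ = 12.368π²/0.658² ≈ 281.934 (4× faster decay)
  n=3: λ₃ = 27.828π²/0.658² ≈ 634.351 (9× faster decay)
As t → ∞, higher modes decay exponentially faster. The n=1 mode dominates: φ ~ c₁ sin(πx/0.658) e^{-λ₁t}.
Decay rate: λ₁ = 3.092π²/0.658² ≈ 70.483.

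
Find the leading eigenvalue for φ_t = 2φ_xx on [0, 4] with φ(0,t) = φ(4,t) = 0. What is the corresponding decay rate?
Eigenvalues: λₙ = 2n²π²/4².
First three modes:
  n=1: λ₁ = 2π²/4² ≈ 1.234
  n=2: λ₂ = 8π²/4² ≈ 4.935 (4× faster decay)
  n=3: λ₃ = 18π²/4² ≈ 11.103 (9× faster decay)
As t → ∞, higher modes decay exponentially faster. The n=1 mode dominates: φ ~ c₁ sin(πx/4) e^{-λ₁t}.
Decay rate: λ₁ = 2π²/4² ≈ 1.234.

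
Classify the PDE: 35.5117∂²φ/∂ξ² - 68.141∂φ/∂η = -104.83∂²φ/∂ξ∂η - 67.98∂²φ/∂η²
Rewriting in standard form: 35.5117∂²φ/∂ξ² + 104.83∂²φ/∂ξ∂η + 67.98∂²φ/∂η² - 68.141∂φ/∂η = 0. A = 35.5117, B = 104.83, C = 67.98. Discriminant B² - 4AC = 1332.987436. Since 1332.987436 > 0, hyperbolic.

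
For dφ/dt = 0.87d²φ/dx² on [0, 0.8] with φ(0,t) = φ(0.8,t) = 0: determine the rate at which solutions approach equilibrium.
Eigenvalues: λₙ = 0.87n²π²/0.8².
First three modes:
  n=1: λ₁ = 0.87π²/0.8² ≈ 13.416
  n=2: λ₂ = 3.48π²/0.8² ≈ 53.666 (4× faster decay)
  n=3: λ₃ = 7.83π²/0.8² ≈ 120.748 (9× faster decay)
As t → ∞, higher modes decay exponentially faster. The n=1 mode dominates: φ ~ c₁ sin(πx/0.8) e^{-λ₁t}.
Decay rate: λ₁ = 0.87π²/0.8² ≈ 13.416.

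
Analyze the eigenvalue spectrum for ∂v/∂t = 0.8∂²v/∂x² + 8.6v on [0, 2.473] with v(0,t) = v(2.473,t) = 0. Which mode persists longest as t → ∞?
Eigenvalues: λₙ = 0.8n²π²/2.473² - 8.6.
First three modes:
  n=1: λ₁ = 0.8π²/2.473² - 8.6 ≈ -7.309
  n=2: λ₂ = 3.2π²/2.473² - 8.6 ≈ -3.436
  n=3: λ₃ = 7.2π²/2.473² - 8.6 ≈ 3.019
Since 0.8π²/2.473² ≈ 1.291 < 8.6, λ₁ < 0.
The n=1 mode grows fastest (−λₙ is largest for n=1) → dominates.
Asymptotic: v ~ c₁ sin(πx/2.473) e^{7.309t} (exponential growth at rate −λ₁ ≈ 7.309).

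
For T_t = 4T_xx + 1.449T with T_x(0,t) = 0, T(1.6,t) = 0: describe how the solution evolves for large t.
T → 0. Diffusion dominates reaction (r=1.449 < κπ²/(4L²)≈3.86); solution decays.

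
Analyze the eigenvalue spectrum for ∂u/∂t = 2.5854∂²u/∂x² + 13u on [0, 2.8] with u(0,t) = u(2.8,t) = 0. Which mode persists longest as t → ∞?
Eigenvalues: λₙ = 2.5854n²π²/2.8² - 13.
First three modes:
  n=1: λ₁ = 2.5854π²/2.8² - 13 ≈ -9.745
  n=2: λ₂ = 10.3416π²/2.8² - 13 ≈ 0.019
  n=3: λ₃ = 23.2686π²/2.8² - 13 ≈ 16.292
Since 2.5854π²/2.8² ≈ 3.255 < 13, λ₁ < 0.
The n=1 mode grows fastest (−λₙ is largest for n=1) → dominates.
Asymptotic: u ~ c₁ sin(πx/2.8) e^{9.745t} (exponential growth at rate −λ₁ ≈ 9.745).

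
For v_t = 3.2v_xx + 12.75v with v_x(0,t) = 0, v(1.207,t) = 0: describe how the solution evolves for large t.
v grows unboundedly. Reaction dominates diffusion (r=12.75 > κπ²/(4L²)≈5.42); solution grows exponentially.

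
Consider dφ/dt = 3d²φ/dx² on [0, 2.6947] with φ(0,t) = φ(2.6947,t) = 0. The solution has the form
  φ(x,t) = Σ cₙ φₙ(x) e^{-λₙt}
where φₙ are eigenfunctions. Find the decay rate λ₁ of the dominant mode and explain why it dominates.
Eigenvalues: λₙ = 3n²π²/2.6947².
First three modes:
  n=1: λ₁ = 3π²/2.6947² ≈ 4.078
  n=2: λ₂ = 12π²/2.6947² ≈ 16.31 (4× faster decay)
  n=3: λ₃ = 27π²/2.6947² ≈ 36.698 (9× faster decay)
As t → ∞, higher modes decay exponentially faster. The n=1 mode dominates: φ ~ c₁ sin(πx/2.6947) e^{-λ₁t}.
Decay rate: λ₁ = 3π²/2.6947² ≈ 4.078.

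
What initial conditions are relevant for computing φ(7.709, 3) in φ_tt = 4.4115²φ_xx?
Domain of dependence: [-5.5255, 20.9435]. Signals travel at speed 4.4115, so data within |x - 7.709| ≤ 4.4115·3 = 13.2345 can reach the point.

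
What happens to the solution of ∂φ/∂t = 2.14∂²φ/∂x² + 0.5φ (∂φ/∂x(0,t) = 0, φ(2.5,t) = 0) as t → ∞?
φ → 0. Diffusion dominates reaction (r=0.5 < κπ²/(4L²)≈0.84); solution decays.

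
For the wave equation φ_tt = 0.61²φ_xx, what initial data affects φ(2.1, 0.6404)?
Domain of dependence: [1.709356, 2.490644]. Signals travel at speed 0.61, so data within |x - 2.1| ≤ 0.61·0.6404 = 0.390644 can reach the point.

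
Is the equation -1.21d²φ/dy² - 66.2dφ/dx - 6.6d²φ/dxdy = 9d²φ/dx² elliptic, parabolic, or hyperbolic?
Rewriting in standard form: -9d²φ/dx² - 6.6d²φ/dxdy - 1.21d²φ/dy² - 66.2dφ/dx = 0. Computing B² - 4AC with A = -9, B = -6.6, C = -1.21: discriminant = 0 (zero). Answer: parabolic.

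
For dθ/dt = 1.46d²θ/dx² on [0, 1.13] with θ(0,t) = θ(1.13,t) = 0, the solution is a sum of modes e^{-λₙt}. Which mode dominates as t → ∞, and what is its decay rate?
Eigenvalues: λₙ = 1.46n²π²/1.13².
First three modes:
  n=1: λ₁ = 1.46π²/1.13² ≈ 11.285
  n=2: λ₂ = 5.84π²/1.13² ≈ 45.139 (4× faster decay)
  n=3: λ₃ = 13.14π²/1.13² ≈ 101.564 (9× faster decay)
As t → ∞, higher modes decay exponentially faster. The n=1 mode dominates: θ ~ c₁ sin(πx/1.13) e^{-λ₁t}.
Decay rate: λ₁ = 1.46π²/1.13² ≈ 11.285.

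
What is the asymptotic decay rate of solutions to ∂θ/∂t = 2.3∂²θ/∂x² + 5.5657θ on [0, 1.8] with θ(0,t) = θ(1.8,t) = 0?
Eigenvalues: λₙ = 2.3n²π²/1.8² - 5.5657.
First three modes:
  n=1: λ₁ = 2.3π²/1.8² - 5.5657 ≈ 1.441
  n=2: λ₂ = 9.2π²/1.8² - 5.5657 ≈ 22.459
  n=3: λ₃ = 20.7π²/1.8² - 5.5657 ≈ 57.49
Since 2.3π²/1.8² ≈ 7.006 > 5.5657, all λₙ > 0.
The n=1 mode decays slowest → dominates as t → ∞.
Asymptotic: θ ~ c₁ sin(πx/1.8) e^{-λ₁t} with decay rate λ₁ ≈ 1.441.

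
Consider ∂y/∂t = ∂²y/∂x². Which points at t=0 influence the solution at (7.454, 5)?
The entire real line. The heat equation has infinite propagation speed: any initial disturbance instantly affects all points (though exponentially small far away).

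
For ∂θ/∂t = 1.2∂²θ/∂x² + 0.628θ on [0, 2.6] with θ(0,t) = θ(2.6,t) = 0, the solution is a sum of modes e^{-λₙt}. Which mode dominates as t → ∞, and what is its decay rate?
Eigenvalues: λₙ = 1.2n²π²/2.6² - 0.628.
First three modes:
  n=1: λ₁ = 1.2π²/2.6² - 0.628 ≈ 1.124
  n=2: λ₂ = 4.8π²/2.6² - 0.628 ≈ 6.38
  n=3: λ₃ = 10.8π²/2.6² - 0.628 ≈ 15.14
Since 1.2π²/2.6² ≈ 1.752 > 0.628, all λₙ > 0.
The n=1 mode decays slowest → dominates as t → ∞.
Asymptotic: θ ~ c₁ sin(πx/2.6) e^{-λ₁t} with decay rate λ₁ ≈ 1.124.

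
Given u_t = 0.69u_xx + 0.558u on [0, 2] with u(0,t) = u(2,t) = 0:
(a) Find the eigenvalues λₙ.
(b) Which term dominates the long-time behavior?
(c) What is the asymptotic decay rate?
Eigenvalues: λₙ = 0.69n²π²/2² - 0.558.
First three modes:
  n=1: λ₁ = 0.69π²/2² - 0.558 ≈ 1.145
  n=2: λ₂ = 2.76π²/2² - 0.558 ≈ 6.252
  n=3: λ₃ = 6.21π²/2² - 0.558 ≈ 14.765
Since 0.69π²/2² ≈ 1.703 > 0.558, all λₙ > 0.
The n=1 mode decays slowest → dominates as t → ∞.
Asymptotic: u ~ c₁ sin(πx/2) e^{-λ₁t} with decay rate λ₁ ≈ 1.145.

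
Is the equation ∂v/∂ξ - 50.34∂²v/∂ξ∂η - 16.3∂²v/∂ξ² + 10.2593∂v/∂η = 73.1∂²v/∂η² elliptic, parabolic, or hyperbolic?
Rewriting in standard form: -16.3∂²v/∂ξ² - 50.34∂²v/∂ξ∂η - 73.1∂²v/∂η² + ∂v/∂ξ + 10.2593∂v/∂η = 0. Computing B² - 4AC with A = -16.3, B = -50.34, C = -73.1: discriminant = -2232.0044 (negative). Answer: elliptic.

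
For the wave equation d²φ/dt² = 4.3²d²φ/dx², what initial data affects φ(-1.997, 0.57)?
Domain of dependence: [-4.448, 0.454]. Signals travel at speed 4.3, so data within |x - -1.997| ≤ 4.3·0.57 = 2.451 can reach the point.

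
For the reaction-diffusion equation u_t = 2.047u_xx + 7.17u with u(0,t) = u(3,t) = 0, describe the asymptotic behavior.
u grows unboundedly. Reaction dominates diffusion (r=7.17 > κπ²/L²≈2.24); solution grows exponentially.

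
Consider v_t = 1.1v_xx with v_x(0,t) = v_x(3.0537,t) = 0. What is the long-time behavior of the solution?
As t → ∞, v → constant (steady state). Heat is conserved (no flux at boundaries); solution approaches the spatial average.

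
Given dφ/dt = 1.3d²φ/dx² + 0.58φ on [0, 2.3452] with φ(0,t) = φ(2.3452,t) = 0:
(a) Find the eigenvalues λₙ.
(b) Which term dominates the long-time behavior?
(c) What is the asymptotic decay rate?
Eigenvalues: λₙ = 1.3n²π²/2.3452² - 0.58.
First three modes:
  n=1: λ₁ = 1.3π²/2.3452² - 0.58 ≈ 1.753
  n=2: λ₂ = 5.2π²/2.3452² - 0.58 ≈ 8.751
  n=3: λ₃ = 11.7π²/2.3452² - 0.58 ≈ 20.415
Since 1.3π²/2.3452² ≈ 2.333 > 0.58, all λₙ > 0.
The n=1 mode decays slowest → dominates as t → ∞.
Asymptotic: φ ~ c₁ sin(πx/2.3452) e^{-λ₁t} with decay rate λ₁ ≈ 1.753.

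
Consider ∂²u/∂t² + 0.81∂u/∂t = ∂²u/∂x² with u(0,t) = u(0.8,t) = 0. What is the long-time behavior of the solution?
As t → ∞, u → 0. Damping (γ=0.81) dissipates energy; oscillations decay exponentially.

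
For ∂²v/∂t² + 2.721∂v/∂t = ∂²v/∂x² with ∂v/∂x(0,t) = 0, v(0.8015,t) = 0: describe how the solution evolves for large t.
v → 0. Damping (γ=2.721) dissipates energy; oscillations decay exponentially.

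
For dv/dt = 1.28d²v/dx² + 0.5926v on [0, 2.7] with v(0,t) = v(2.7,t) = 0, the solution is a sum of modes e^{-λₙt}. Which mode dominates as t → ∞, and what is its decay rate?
Eigenvalues: λₙ = 1.28n²π²/2.7² - 0.5926.
First three modes:
  n=1: λ₁ = 1.28π²/2.7² - 0.5926 ≈ 1.14
  n=2: λ₂ = 5.12π²/2.7² - 0.5926 ≈ 6.339
  n=3: λ₃ = 11.52π²/2.7² - 0.5926 ≈ 15.004
Since 1.28π²/2.7² ≈ 1.733 > 0.5926, all λₙ > 0.
The n=1 mode decays slowest → dominates as t → ∞.
Asymptotic: v ~ c₁ sin(πx/2.7) e^{-λ₁t} with decay rate λ₁ ≈ 1.14.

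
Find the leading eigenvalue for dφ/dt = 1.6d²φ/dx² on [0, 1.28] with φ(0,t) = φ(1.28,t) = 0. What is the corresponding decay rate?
Eigenvalues: λₙ = 1.6n²π²/1.28².
First three modes:
  n=1: λ₁ = 1.6π²/1.28² ≈ 9.638
  n=2: λ₂ = 6.4π²/1.28² ≈ 38.553 (4× faster decay)
  n=3: λ₃ = 14.4π²/1.28² ≈ 86.745 (9× faster decay)
As t → ∞, higher modes decay exponentially faster. The n=1 mode dominates: φ ~ c₁ sin(πx/1.28) e^{-λ₁t}.
Decay rate: λ₁ = 1.6π²/1.28² ≈ 9.638.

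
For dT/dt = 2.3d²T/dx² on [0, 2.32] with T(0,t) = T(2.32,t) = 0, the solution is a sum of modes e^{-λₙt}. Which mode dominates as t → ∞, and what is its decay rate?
Eigenvalues: λₙ = 2.3n²π²/2.32².
First three modes:
  n=1: λ₁ = 2.3π²/2.32² ≈ 4.217
  n=2: λ₂ = 9.2π²/2.32² ≈ 16.87 (4× faster decay)
  n=3: λ₃ = 20.7π²/2.32² ≈ 37.957 (9× faster decay)
As t → ∞, higher modes decay exponentially faster. The n=1 mode dominates: T ~ c₁ sin(πx/2.32) e^{-λ₁t}.
Decay rate: λ₁ = 2.3π²/2.32² ≈ 4.217.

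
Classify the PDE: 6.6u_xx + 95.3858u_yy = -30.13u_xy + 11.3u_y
Rewriting in standard form: 6.6u_xx + 30.13u_xy + 95.3858u_yy - 11.3u_y = 0. A = 6.6, B = 30.13, C = 95.3858. Discriminant B² - 4AC = -1610.36822. Since -1610.36822 < 0, elliptic.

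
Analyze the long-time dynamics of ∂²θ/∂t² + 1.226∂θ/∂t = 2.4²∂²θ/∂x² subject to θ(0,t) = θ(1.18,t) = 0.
Long-time behavior: θ → 0. Damping (γ=1.226) dissipates energy; oscillations decay exponentially.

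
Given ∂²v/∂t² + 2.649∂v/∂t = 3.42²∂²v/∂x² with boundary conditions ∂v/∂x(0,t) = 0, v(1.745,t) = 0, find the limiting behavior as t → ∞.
v → 0. Damping (γ=2.649) dissipates energy; oscillations decay exponentially.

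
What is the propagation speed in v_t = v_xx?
Infinite. The heat equation is parabolic, not hyperbolic, so disturbances propagate instantly.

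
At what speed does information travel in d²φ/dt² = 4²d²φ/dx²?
Speed = 4. Information travels along characteristics x = x₀ ± 4t.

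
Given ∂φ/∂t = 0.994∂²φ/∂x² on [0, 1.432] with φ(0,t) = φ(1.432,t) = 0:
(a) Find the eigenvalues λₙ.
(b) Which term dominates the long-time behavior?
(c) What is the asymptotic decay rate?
Eigenvalues: λₙ = 0.994n²π²/1.432².
First three modes:
  n=1: λ₁ = 0.994π²/1.432² ≈ 4.784
  n=2: λ₂ = 3.976π²/1.432² ≈ 19.136 (4× faster decay)
  n=3: λ₃ = 8.946π²/1.432² ≈ 43.057 (9× faster decay)
As t → ∞, higher modes decay exponentially faster. The n=1 mode dominates: φ ~ c₁ sin(πx/1.432) e^{-λ₁t}.
Decay rate: λ₁ = 0.994π²/1.432² ≈ 4.784.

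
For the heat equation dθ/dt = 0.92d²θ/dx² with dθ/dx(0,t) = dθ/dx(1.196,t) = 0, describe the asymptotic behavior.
θ → constant (steady state). Heat is conserved (no flux at boundaries); solution approaches the spatial average.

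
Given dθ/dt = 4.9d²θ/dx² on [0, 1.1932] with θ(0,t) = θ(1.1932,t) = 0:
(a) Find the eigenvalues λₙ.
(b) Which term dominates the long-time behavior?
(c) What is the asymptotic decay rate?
Eigenvalues: λₙ = 4.9n²π²/1.1932².
First three modes:
  n=1: λ₁ = 4.9π²/1.1932² ≈ 33.968
  n=2: λ₂ = 19.6π²/1.1932² ≈ 135.872 (4× faster decay)
  n=3: λ₃ = 44.1π²/1.1932² ≈ 305.712 (9× faster decay)
As t → ∞, higher modes decay exponentially faster. The n=1 mode dominates: θ ~ c₁ sin(πx/1.1932) e^{-λ₁t}.
Decay rate: λ₁ = 4.9π²/1.1932² ≈ 33.968.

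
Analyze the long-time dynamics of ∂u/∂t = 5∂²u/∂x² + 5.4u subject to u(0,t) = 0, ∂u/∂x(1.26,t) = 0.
Long-time behavior: u → 0. Diffusion dominates reaction (r=5.4 < κπ²/(4L²)≈7.77); solution decays.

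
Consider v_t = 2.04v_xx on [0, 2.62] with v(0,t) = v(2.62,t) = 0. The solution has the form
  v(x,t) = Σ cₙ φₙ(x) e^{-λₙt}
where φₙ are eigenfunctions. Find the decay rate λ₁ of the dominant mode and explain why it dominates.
Eigenvalues: λₙ = 2.04n²π²/2.62².
First three modes:
  n=1: λ₁ = 2.04π²/2.62² ≈ 2.933
  n=2: λ₂ = 8.16π²/2.62² ≈ 11.732 (4× faster decay)
  n=3: λ₃ = 18.36π²/2.62² ≈ 26.398 (9× faster decay)
As t → ∞, higher modes decay exponentially faster. The n=1 mode dominates: v ~ c₁ sin(πx/2.62) e^{-λ₁t}.
Decay rate: λ₁ = 2.04π²/2.62² ≈ 2.933.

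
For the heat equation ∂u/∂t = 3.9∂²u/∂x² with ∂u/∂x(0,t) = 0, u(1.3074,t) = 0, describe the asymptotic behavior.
u → 0. Heat escapes through the Dirichlet boundary.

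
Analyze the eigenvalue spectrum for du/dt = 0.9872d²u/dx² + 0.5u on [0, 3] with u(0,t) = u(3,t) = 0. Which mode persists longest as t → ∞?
Eigenvalues: λₙ = 0.9872n²π²/3² - 0.5.
First three modes:
  n=1: λ₁ = 0.9872π²/3² - 0.5 ≈ 0.583
  n=2: λ₂ = 3.9488π²/3² - 0.5 ≈ 3.83
  n=3: λ₃ = 8.8848π²/3² - 0.5 ≈ 9.243
Since 0.9872π²/3² ≈ 1.083 > 0.5, all λₙ > 0.
The n=1 mode decays slowest → dominates as t → ∞.
Asymptotic: u ~ c₁ sin(πx/3) e^{-λ₁t} with decay rate λ₁ ≈ 0.583.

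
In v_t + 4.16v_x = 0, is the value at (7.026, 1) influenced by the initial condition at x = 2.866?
Yes. The characteristic through (7.026, 1) passes through x = 2.866.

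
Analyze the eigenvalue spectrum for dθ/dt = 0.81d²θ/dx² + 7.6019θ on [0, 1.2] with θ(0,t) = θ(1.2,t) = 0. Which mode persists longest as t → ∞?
Eigenvalues: λₙ = 0.81n²π²/1.2² - 7.6019.
First three modes:
  n=1: λ₁ = 0.81π²/1.2² - 7.6019 ≈ -2.05
  n=2: λ₂ = 3.24π²/1.2² - 7.6019 ≈ 14.605
  n=3: λ₃ = 7.29π²/1.2² - 7.6019 ≈ 42.363
Since 0.81π²/1.2² ≈ 5.552 < 7.6019, λ₁ < 0.
The n=1 mode grows fastest (−λₙ is largest for n=1) → dominates.
Asymptotic: θ ~ c₁ sin(πx/1.2) e^{2.05t} (exponential growth at rate −λ₁ ≈ 2.05).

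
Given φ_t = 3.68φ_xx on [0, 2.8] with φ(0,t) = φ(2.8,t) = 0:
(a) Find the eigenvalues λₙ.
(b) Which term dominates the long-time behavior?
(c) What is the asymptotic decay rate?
Eigenvalues: λₙ = 3.68n²π²/2.8².
First three modes:
  n=1: λ₁ = 3.68π²/2.8² ≈ 4.633
  n=2: λ₂ = 14.72π²/2.8² ≈ 18.531 (4× faster decay)
  n=3: λ₃ = 33.12π²/2.8² ≈ 41.694 (9× faster decay)
As t → ∞, higher modes decay exponentially faster. The n=1 mode dominates: φ ~ c₁ sin(πx/2.8) e^{-λ₁t}.
Decay rate: λ₁ = 3.68π²/2.8² ≈ 4.633.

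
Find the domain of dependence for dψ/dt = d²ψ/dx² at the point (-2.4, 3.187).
The entire real line. The heat equation has infinite propagation speed: any initial disturbance instantly affects all points (though exponentially small far away).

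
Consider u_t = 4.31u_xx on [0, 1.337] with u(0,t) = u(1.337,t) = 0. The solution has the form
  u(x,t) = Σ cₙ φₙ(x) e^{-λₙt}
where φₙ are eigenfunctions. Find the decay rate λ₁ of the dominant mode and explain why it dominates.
Eigenvalues: λₙ = 4.31n²π²/1.337².
First three modes:
  n=1: λ₁ = 4.31π²/1.337² ≈ 23.797
  n=2: λ₂ = 17.24π²/1.337² ≈ 95.186 (4× faster decay)
  n=3: λ₃ = 38.79π²/1.337² ≈ 214.169 (9× faster decay)
As t → ∞, higher modes decay exponentially faster. The n=1 mode dominates: u ~ c₁ sin(πx/1.337) e^{-λ₁t}.
Decay rate: λ₁ = 4.31π²/1.337² ≈ 23.797.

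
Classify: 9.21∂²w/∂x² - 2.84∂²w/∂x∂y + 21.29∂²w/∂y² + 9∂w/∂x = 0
Elliptic (discriminant = -776.258).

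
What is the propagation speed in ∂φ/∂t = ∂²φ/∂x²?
Infinite. The heat equation is parabolic, not hyperbolic, so disturbances propagate instantly.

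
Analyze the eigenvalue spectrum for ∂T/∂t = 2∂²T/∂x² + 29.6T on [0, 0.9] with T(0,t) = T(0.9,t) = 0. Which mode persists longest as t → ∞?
Eigenvalues: λₙ = 2n²π²/0.9² - 29.6.
First three modes:
  n=1: λ₁ = 2π²/0.9² - 29.6 ≈ -5.231
  n=2: λ₂ = 8π²/0.9² - 29.6 ≈ 67.878
  n=3: λ₃ = 18π²/0.9² - 29.6 ≈ 189.725
Since 2π²/0.9² ≈ 24.369 < 29.6, λ₁ < 0.
The n=1 mode grows fastest (−λₙ is largest for n=1) → dominates.
Asymptotic: T ~ c₁ sin(πx/0.9) e^{5.231t} (exponential growth at rate −λ₁ ≈ 5.231).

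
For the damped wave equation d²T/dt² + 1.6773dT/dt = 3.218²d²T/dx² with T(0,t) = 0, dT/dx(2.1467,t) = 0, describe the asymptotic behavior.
T → 0. Damping (γ=1.6773) dissipates energy; oscillations decay exponentially.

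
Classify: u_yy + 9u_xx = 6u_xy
Rewriting in standard form: 9u_xx - 6u_xy + u_yy = 0. Parabolic (discriminant = 0).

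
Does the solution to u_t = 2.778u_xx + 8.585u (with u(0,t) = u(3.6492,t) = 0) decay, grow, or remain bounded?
u grows unboundedly. Reaction dominates diffusion (r=8.585 > κπ²/L²≈2.06); solution grows exponentially.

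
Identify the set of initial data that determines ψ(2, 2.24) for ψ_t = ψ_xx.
The entire real line. The heat equation has infinite propagation speed: any initial disturbance instantly affects all points (though exponentially small far away).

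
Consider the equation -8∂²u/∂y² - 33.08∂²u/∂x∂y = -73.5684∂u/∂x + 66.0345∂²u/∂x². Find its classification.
Rewriting in standard form: -66.0345∂²u/∂x² - 33.08∂²u/∂x∂y - 8∂²u/∂y² + 73.5684∂u/∂x = 0. Elliptic. (A = -66.0345, B = -33.08, C = -8 gives B² - 4AC = -1018.8176.)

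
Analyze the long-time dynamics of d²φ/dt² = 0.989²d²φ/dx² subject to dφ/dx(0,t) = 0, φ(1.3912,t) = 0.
Long-time behavior: φ oscillates (no decay). Energy is conserved; the solution oscillates indefinitely as standing waves.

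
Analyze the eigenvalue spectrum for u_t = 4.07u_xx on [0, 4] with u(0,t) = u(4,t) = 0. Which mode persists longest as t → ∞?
Eigenvalues: λₙ = 4.07n²π²/4².
First three modes:
  n=1: λ₁ = 4.07π²/4² ≈ 2.511
  n=2: λ₂ = 16.28π²/4² ≈ 10.042 (4× faster decay)
  n=3: λ₃ = 36.63π²/4² ≈ 22.595 (9× faster decay)
As t → ∞, higher modes decay exponentially faster. The n=1 mode dominates: u ~ c₁ sin(πx/4) e^{-λ₁t}.
Decay rate: λ₁ = 4.07π²/4² ≈ 2.511.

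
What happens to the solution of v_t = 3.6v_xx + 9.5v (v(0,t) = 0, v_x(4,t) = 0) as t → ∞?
v grows unboundedly. Reaction dominates diffusion (r=9.5 > κπ²/(4L²)≈0.56); solution grows exponentially.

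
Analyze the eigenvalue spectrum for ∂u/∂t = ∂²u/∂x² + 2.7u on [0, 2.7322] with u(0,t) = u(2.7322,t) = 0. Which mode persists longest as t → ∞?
Eigenvalues: λₙ = n²π²/2.7322² - 2.7.
First three modes:
  n=1: λ₁ = π²/2.7322² - 2.7 ≈ -1.378
  n=2: λ₂ = 4π²/2.7322² - 2.7 ≈ 2.589
  n=3: λ₃ = 9π²/2.7322² - 2.7 ≈ 9.199
Since π²/2.7322² ≈ 1.322 < 2.7, λ₁ < 0.
The n=1 mode grows fastest (−λₙ is largest for n=1) → dominates.
Asymptotic: u ~ c₁ sin(πx/2.7322) e^{1.378t} (exponential growth at rate −λ₁ ≈ 1.378).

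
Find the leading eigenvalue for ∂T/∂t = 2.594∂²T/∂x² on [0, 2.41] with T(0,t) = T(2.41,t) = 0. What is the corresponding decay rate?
Eigenvalues: λₙ = 2.594n²π²/2.41².
First three modes:
  n=1: λ₁ = 2.594π²/2.41² ≈ 4.408
  n=2: λ₂ = 10.376π²/2.41² ≈ 17.632 (4× faster decay)
  n=3: λ₃ = 23.346π²/2.41² ≈ 39.671 (9× faster decay)
As t → ∞, higher modes decay exponentially faster. The n=1 mode dominates: T ~ c₁ sin(πx/2.41) e^{-λ₁t}.
Decay rate: λ₁ = 2.594π²/2.41² ≈ 4.408.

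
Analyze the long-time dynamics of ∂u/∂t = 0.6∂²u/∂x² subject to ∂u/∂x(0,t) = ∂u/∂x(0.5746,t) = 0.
Long-time behavior: u → constant (steady state). Heat is conserved (no flux at boundaries); solution approaches the spatial average.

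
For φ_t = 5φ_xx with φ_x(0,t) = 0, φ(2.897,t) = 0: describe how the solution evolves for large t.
φ → 0. Heat escapes through the Dirichlet boundary.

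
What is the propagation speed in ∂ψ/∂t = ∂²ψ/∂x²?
Infinite. The heat equation is parabolic, not hyperbolic, so disturbances propagate instantly.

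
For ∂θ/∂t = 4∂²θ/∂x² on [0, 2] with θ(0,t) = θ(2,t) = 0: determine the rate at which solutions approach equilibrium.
Eigenvalues: λₙ = 4n²π²/2².
First three modes:
  n=1: λ₁ = 4π²/2² ≈ 9.87
  n=2: λ₂ = 16π²/2² ≈ 39.478 (4× faster decay)
  n=3: λ₃ = 36π²/2² ≈ 88.826 (9× faster decay)
As t → ∞, higher modes decay exponentially faster. The n=1 mode dominates: θ ~ c₁ sin(πx/2) e^{-λ₁t}.
Decay rate: λ₁ = 4π²/2² ≈ 9.87.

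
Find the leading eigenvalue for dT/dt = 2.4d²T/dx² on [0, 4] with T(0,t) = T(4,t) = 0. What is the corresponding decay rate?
Eigenvalues: λₙ = 2.4n²π²/4².
First three modes:
  n=1: λ₁ = 2.4π²/4² ≈ 1.48
  n=2: λ₂ = 9.6π²/4² ≈ 5.922 (4× faster decay)
  n=3: λ₃ = 21.6π²/4² ≈ 13.324 (9× faster decay)
As t → ∞, higher modes decay exponentially faster. The n=1 mode dominates: T ~ c₁ sin(πx/4) e^{-λ₁t}.
Decay rate: λ₁ = 2.4π²/4² ≈ 1.48.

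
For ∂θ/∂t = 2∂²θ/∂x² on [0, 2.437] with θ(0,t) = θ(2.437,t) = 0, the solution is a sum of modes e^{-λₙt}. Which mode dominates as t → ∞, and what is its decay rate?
Eigenvalues: λₙ = 2n²π²/2.437².
First three modes:
  n=1: λ₁ = 2π²/2.437² ≈ 3.324
  n=2: λ₂ = 8π²/2.437² ≈ 13.295 (4× faster decay)
  n=3: λ₃ = 18π²/2.437² ≈ 29.913 (9× faster decay)
As t → ∞, higher modes decay exponentially faster. The n=1 mode dominates: θ ~ c₁ sin(πx/2.437) e^{-λ₁t}.
Decay rate: λ₁ = 2π²/2.437² ≈ 3.324.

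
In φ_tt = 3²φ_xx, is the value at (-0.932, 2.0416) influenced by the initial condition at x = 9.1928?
No. The domain of dependence is [-7.0568, 5.1928], and 9.1928 is outside this interval.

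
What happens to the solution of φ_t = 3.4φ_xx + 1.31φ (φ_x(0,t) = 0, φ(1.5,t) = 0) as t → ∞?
φ → 0. Diffusion dominates reaction (r=1.31 < κπ²/(4L²)≈3.73); solution decays.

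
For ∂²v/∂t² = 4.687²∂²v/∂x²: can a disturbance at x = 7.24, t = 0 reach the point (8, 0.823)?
Yes. The domain of dependence is [4.142599, 11.857401], and 7.24 ∈ [4.142599, 11.857401].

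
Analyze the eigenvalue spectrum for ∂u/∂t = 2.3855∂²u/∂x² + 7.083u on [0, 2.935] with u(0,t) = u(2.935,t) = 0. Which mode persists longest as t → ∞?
Eigenvalues: λₙ = 2.3855n²π²/2.935² - 7.083.
First three modes:
  n=1: λ₁ = 2.3855π²/2.935² - 7.083 ≈ -4.35
  n=2: λ₂ = 9.542π²/2.935² - 7.083 ≈ 3.85
  n=3: λ₃ = 21.4695π²/2.935² - 7.083 ≈ 17.515
Since 2.3855π²/2.935² ≈ 2.733 < 7.083, λ₁ < 0.
The n=1 mode grows fastest (−λₙ is largest for n=1) → dominates.
Asymptotic: u ~ c₁ sin(πx/2.935) e^{4.35t} (exponential growth at rate −λ₁ ≈ 4.35).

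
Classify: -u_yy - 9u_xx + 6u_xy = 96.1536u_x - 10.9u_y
Rewriting in standard form: -9u_xx + 6u_xy - u_yy - 96.1536u_x + 10.9u_y = 0. Parabolic (discriminant = 0).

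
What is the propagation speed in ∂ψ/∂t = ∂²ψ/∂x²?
Infinite. The heat equation is parabolic, not hyperbolic, so disturbances propagate instantly.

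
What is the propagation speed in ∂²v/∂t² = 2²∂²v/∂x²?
Speed = 2. Information travels along characteristics x = x₀ ± 2t.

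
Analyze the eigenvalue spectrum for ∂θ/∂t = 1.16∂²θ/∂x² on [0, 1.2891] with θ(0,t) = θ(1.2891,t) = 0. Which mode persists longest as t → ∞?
Eigenvalues: λₙ = 1.16n²π²/1.2891².
First three modes:
  n=1: λ₁ = 1.16π²/1.2891² ≈ 6.889
  n=2: λ₂ = 4.64π²/1.2891² ≈ 27.558 (4× faster decay)
  n=3: λ₃ = 10.44π²/1.2891² ≈ 62.005 (9× faster decay)
As t → ∞, higher modes decay exponentially faster. The n=1 mode dominates: θ ~ c₁ sin(πx/1.2891) e^{-λ₁t}.
Decay rate: λ₁ = 1.16π²/1.2891² ≈ 6.889.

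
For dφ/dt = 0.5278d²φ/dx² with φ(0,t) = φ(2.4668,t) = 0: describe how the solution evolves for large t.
φ → 0. Heat diffuses out through both boundaries.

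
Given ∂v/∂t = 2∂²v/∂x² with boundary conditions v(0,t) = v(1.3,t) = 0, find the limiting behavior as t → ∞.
v → 0. Heat diffuses out through both boundaries.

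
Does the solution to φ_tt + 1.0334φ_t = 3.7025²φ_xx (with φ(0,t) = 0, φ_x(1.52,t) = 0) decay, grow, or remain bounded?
φ → 0. Damping (γ=1.0334) dissipates energy; oscillations decay exponentially.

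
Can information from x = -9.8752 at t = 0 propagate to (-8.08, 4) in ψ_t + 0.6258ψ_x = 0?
No. Only data at x = -10.5832 affects (-8.08, 4). Advection has one-way propagation along characteristics.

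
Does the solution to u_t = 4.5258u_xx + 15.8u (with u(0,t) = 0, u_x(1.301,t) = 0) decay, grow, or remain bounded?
u grows unboundedly. Reaction dominates diffusion (r=15.8 > κπ²/(4L²)≈6.6); solution grows exponentially.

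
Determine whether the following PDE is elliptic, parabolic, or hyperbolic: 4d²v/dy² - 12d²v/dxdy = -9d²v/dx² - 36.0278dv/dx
Rewriting in standard form: 9d²v/dx² - 12d²v/dxdy + 4d²v/dy² + 36.0278dv/dx = 0. Coefficients: A = 9, B = -12, C = 4. B² - 4AC = 0, which is zero, so the equation is parabolic.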